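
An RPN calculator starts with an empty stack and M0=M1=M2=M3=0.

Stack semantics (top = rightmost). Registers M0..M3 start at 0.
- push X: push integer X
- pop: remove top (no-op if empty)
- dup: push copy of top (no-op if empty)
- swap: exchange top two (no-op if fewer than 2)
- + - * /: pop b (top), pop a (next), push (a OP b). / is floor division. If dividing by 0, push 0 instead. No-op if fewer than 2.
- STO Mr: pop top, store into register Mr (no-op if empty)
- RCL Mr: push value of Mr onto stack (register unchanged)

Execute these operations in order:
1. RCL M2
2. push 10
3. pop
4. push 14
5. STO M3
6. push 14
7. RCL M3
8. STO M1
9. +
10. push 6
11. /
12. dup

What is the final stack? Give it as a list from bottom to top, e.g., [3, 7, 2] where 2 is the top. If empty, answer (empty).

After op 1 (RCL M2): stack=[0] mem=[0,0,0,0]
After op 2 (push 10): stack=[0,10] mem=[0,0,0,0]
After op 3 (pop): stack=[0] mem=[0,0,0,0]
After op 4 (push 14): stack=[0,14] mem=[0,0,0,0]
After op 5 (STO M3): stack=[0] mem=[0,0,0,14]
After op 6 (push 14): stack=[0,14] mem=[0,0,0,14]
After op 7 (RCL M3): stack=[0,14,14] mem=[0,0,0,14]
After op 8 (STO M1): stack=[0,14] mem=[0,14,0,14]
After op 9 (+): stack=[14] mem=[0,14,0,14]
After op 10 (push 6): stack=[14,6] mem=[0,14,0,14]
After op 11 (/): stack=[2] mem=[0,14,0,14]
After op 12 (dup): stack=[2,2] mem=[0,14,0,14]

Answer: [2, 2]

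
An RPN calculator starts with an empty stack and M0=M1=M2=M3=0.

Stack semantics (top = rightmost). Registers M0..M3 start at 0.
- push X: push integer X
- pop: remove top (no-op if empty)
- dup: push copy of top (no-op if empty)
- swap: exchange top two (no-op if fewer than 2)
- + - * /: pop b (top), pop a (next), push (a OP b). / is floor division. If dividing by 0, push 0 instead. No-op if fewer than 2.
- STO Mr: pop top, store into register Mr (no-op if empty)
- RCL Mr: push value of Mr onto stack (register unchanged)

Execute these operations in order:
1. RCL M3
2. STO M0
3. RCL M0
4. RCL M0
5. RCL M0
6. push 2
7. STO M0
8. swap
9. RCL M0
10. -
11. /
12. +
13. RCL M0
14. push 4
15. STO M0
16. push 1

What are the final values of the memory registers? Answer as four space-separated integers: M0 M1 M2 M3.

Answer: 4 0 0 0

Derivation:
After op 1 (RCL M3): stack=[0] mem=[0,0,0,0]
After op 2 (STO M0): stack=[empty] mem=[0,0,0,0]
After op 3 (RCL M0): stack=[0] mem=[0,0,0,0]
After op 4 (RCL M0): stack=[0,0] mem=[0,0,0,0]
After op 5 (RCL M0): stack=[0,0,0] mem=[0,0,0,0]
After op 6 (push 2): stack=[0,0,0,2] mem=[0,0,0,0]
After op 7 (STO M0): stack=[0,0,0] mem=[2,0,0,0]
After op 8 (swap): stack=[0,0,0] mem=[2,0,0,0]
After op 9 (RCL M0): stack=[0,0,0,2] mem=[2,0,0,0]
After op 10 (-): stack=[0,0,-2] mem=[2,0,0,0]
After op 11 (/): stack=[0,0] mem=[2,0,0,0]
After op 12 (+): stack=[0] mem=[2,0,0,0]
After op 13 (RCL M0): stack=[0,2] mem=[2,0,0,0]
After op 14 (push 4): stack=[0,2,4] mem=[2,0,0,0]
After op 15 (STO M0): stack=[0,2] mem=[4,0,0,0]
After op 16 (push 1): stack=[0,2,1] mem=[4,0,0,0]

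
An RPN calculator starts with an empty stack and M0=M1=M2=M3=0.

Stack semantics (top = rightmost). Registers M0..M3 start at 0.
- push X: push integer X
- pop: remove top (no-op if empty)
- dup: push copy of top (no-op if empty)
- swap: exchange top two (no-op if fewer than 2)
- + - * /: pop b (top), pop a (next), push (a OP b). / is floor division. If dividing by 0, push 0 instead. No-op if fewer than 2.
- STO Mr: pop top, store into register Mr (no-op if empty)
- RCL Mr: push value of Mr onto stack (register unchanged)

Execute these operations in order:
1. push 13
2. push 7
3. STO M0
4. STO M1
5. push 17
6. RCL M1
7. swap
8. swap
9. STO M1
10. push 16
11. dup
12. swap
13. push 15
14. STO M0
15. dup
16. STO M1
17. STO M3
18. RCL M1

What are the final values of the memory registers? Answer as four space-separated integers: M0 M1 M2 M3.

Answer: 15 16 0 16

Derivation:
After op 1 (push 13): stack=[13] mem=[0,0,0,0]
After op 2 (push 7): stack=[13,7] mem=[0,0,0,0]
After op 3 (STO M0): stack=[13] mem=[7,0,0,0]
After op 4 (STO M1): stack=[empty] mem=[7,13,0,0]
After op 5 (push 17): stack=[17] mem=[7,13,0,0]
After op 6 (RCL M1): stack=[17,13] mem=[7,13,0,0]
After op 7 (swap): stack=[13,17] mem=[7,13,0,0]
After op 8 (swap): stack=[17,13] mem=[7,13,0,0]
After op 9 (STO M1): stack=[17] mem=[7,13,0,0]
After op 10 (push 16): stack=[17,16] mem=[7,13,0,0]
After op 11 (dup): stack=[17,16,16] mem=[7,13,0,0]
After op 12 (swap): stack=[17,16,16] mem=[7,13,0,0]
After op 13 (push 15): stack=[17,16,16,15] mem=[7,13,0,0]
After op 14 (STO M0): stack=[17,16,16] mem=[15,13,0,0]
After op 15 (dup): stack=[17,16,16,16] mem=[15,13,0,0]
After op 16 (STO M1): stack=[17,16,16] mem=[15,16,0,0]
After op 17 (STO M3): stack=[17,16] mem=[15,16,0,16]
After op 18 (RCL M1): stack=[17,16,16] mem=[15,16,0,16]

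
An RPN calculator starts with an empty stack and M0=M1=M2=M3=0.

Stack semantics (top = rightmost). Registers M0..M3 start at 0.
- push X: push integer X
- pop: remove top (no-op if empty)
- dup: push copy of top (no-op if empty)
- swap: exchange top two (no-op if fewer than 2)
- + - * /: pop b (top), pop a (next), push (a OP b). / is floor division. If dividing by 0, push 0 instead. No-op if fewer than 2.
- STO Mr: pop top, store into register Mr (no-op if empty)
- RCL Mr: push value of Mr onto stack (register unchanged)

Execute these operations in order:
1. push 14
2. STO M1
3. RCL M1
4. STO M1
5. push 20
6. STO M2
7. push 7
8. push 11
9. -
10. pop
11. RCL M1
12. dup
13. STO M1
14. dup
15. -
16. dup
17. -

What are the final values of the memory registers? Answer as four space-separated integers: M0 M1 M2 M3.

Answer: 0 14 20 0

Derivation:
After op 1 (push 14): stack=[14] mem=[0,0,0,0]
After op 2 (STO M1): stack=[empty] mem=[0,14,0,0]
After op 3 (RCL M1): stack=[14] mem=[0,14,0,0]
After op 4 (STO M1): stack=[empty] mem=[0,14,0,0]
After op 5 (push 20): stack=[20] mem=[0,14,0,0]
After op 6 (STO M2): stack=[empty] mem=[0,14,20,0]
After op 7 (push 7): stack=[7] mem=[0,14,20,0]
After op 8 (push 11): stack=[7,11] mem=[0,14,20,0]
After op 9 (-): stack=[-4] mem=[0,14,20,0]
After op 10 (pop): stack=[empty] mem=[0,14,20,0]
After op 11 (RCL M1): stack=[14] mem=[0,14,20,0]
After op 12 (dup): stack=[14,14] mem=[0,14,20,0]
After op 13 (STO M1): stack=[14] mem=[0,14,20,0]
After op 14 (dup): stack=[14,14] mem=[0,14,20,0]
After op 15 (-): stack=[0] mem=[0,14,20,0]
After op 16 (dup): stack=[0,0] mem=[0,14,20,0]
After op 17 (-): stack=[0] mem=[0,14,20,0]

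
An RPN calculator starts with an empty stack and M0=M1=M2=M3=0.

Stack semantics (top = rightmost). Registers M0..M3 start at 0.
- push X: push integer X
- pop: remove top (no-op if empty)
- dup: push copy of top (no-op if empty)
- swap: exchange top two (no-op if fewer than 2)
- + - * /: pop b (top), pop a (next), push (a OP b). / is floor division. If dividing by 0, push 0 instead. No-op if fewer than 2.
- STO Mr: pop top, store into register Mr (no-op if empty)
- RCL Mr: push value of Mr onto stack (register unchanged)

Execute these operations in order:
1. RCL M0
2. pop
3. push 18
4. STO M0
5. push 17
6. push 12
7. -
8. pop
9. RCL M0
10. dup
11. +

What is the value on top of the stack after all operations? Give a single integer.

Answer: 36

Derivation:
After op 1 (RCL M0): stack=[0] mem=[0,0,0,0]
After op 2 (pop): stack=[empty] mem=[0,0,0,0]
After op 3 (push 18): stack=[18] mem=[0,0,0,0]
After op 4 (STO M0): stack=[empty] mem=[18,0,0,0]
After op 5 (push 17): stack=[17] mem=[18,0,0,0]
After op 6 (push 12): stack=[17,12] mem=[18,0,0,0]
After op 7 (-): stack=[5] mem=[18,0,0,0]
After op 8 (pop): stack=[empty] mem=[18,0,0,0]
After op 9 (RCL M0): stack=[18] mem=[18,0,0,0]
After op 10 (dup): stack=[18,18] mem=[18,0,0,0]
After op 11 (+): stack=[36] mem=[18,0,0,0]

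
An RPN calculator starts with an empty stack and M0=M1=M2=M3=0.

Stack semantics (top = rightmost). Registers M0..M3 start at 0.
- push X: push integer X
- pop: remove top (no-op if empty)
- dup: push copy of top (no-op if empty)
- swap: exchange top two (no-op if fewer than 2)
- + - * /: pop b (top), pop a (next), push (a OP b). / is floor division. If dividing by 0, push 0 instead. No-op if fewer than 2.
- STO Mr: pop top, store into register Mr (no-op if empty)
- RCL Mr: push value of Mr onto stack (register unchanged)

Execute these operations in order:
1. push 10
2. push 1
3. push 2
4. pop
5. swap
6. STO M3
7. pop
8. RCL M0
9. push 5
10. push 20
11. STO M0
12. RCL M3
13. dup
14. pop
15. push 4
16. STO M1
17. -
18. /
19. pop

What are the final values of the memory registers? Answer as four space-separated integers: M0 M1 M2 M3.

Answer: 20 4 0 10

Derivation:
After op 1 (push 10): stack=[10] mem=[0,0,0,0]
After op 2 (push 1): stack=[10,1] mem=[0,0,0,0]
After op 3 (push 2): stack=[10,1,2] mem=[0,0,0,0]
After op 4 (pop): stack=[10,1] mem=[0,0,0,0]
After op 5 (swap): stack=[1,10] mem=[0,0,0,0]
After op 6 (STO M3): stack=[1] mem=[0,0,0,10]
After op 7 (pop): stack=[empty] mem=[0,0,0,10]
After op 8 (RCL M0): stack=[0] mem=[0,0,0,10]
After op 9 (push 5): stack=[0,5] mem=[0,0,0,10]
After op 10 (push 20): stack=[0,5,20] mem=[0,0,0,10]
After op 11 (STO M0): stack=[0,5] mem=[20,0,0,10]
After op 12 (RCL M3): stack=[0,5,10] mem=[20,0,0,10]
After op 13 (dup): stack=[0,5,10,10] mem=[20,0,0,10]
After op 14 (pop): stack=[0,5,10] mem=[20,0,0,10]
After op 15 (push 4): stack=[0,5,10,4] mem=[20,0,0,10]
After op 16 (STO M1): stack=[0,5,10] mem=[20,4,0,10]
After op 17 (-): stack=[0,-5] mem=[20,4,0,10]
After op 18 (/): stack=[0] mem=[20,4,0,10]
After op 19 (pop): stack=[empty] mem=[20,4,0,10]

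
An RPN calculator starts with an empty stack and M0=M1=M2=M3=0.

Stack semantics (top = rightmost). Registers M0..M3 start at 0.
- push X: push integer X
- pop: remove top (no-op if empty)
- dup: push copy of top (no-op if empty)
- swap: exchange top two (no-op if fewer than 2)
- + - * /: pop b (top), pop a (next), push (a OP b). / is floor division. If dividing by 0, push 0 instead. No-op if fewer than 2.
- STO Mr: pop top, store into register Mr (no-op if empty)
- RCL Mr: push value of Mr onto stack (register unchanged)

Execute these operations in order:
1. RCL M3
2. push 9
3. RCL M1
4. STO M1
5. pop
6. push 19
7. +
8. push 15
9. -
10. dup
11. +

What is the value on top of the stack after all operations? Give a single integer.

Answer: 8

Derivation:
After op 1 (RCL M3): stack=[0] mem=[0,0,0,0]
After op 2 (push 9): stack=[0,9] mem=[0,0,0,0]
After op 3 (RCL M1): stack=[0,9,0] mem=[0,0,0,0]
After op 4 (STO M1): stack=[0,9] mem=[0,0,0,0]
After op 5 (pop): stack=[0] mem=[0,0,0,0]
After op 6 (push 19): stack=[0,19] mem=[0,0,0,0]
After op 7 (+): stack=[19] mem=[0,0,0,0]
After op 8 (push 15): stack=[19,15] mem=[0,0,0,0]
After op 9 (-): stack=[4] mem=[0,0,0,0]
After op 10 (dup): stack=[4,4] mem=[0,0,0,0]
After op 11 (+): stack=[8] mem=[0,0,0,0]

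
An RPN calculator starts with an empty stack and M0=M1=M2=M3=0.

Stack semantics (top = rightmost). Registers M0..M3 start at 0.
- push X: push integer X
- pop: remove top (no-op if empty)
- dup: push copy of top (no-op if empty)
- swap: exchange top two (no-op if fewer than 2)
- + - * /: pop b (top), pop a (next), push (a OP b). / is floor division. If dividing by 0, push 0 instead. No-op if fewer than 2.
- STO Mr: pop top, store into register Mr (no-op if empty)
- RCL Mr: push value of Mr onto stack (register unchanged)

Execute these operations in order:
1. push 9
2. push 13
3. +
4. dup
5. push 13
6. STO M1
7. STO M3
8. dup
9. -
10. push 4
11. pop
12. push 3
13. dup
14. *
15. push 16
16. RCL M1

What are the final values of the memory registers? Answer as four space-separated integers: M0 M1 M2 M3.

Answer: 0 13 0 22

Derivation:
After op 1 (push 9): stack=[9] mem=[0,0,0,0]
After op 2 (push 13): stack=[9,13] mem=[0,0,0,0]
After op 3 (+): stack=[22] mem=[0,0,0,0]
After op 4 (dup): stack=[22,22] mem=[0,0,0,0]
After op 5 (push 13): stack=[22,22,13] mem=[0,0,0,0]
After op 6 (STO M1): stack=[22,22] mem=[0,13,0,0]
After op 7 (STO M3): stack=[22] mem=[0,13,0,22]
After op 8 (dup): stack=[22,22] mem=[0,13,0,22]
After op 9 (-): stack=[0] mem=[0,13,0,22]
After op 10 (push 4): stack=[0,4] mem=[0,13,0,22]
After op 11 (pop): stack=[0] mem=[0,13,0,22]
After op 12 (push 3): stack=[0,3] mem=[0,13,0,22]
After op 13 (dup): stack=[0,3,3] mem=[0,13,0,22]
After op 14 (*): stack=[0,9] mem=[0,13,0,22]
After op 15 (push 16): stack=[0,9,16] mem=[0,13,0,22]
After op 16 (RCL M1): stack=[0,9,16,13] mem=[0,13,0,22]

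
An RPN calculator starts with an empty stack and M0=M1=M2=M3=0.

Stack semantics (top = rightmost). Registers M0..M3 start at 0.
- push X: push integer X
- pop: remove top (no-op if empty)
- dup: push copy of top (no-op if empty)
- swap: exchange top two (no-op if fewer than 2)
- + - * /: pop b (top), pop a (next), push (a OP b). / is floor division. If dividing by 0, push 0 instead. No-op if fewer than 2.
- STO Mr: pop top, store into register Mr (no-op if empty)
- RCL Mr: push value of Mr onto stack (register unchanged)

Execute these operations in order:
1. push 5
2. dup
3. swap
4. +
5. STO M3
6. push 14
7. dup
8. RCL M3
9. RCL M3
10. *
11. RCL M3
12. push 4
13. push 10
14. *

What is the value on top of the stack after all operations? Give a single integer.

After op 1 (push 5): stack=[5] mem=[0,0,0,0]
After op 2 (dup): stack=[5,5] mem=[0,0,0,0]
After op 3 (swap): stack=[5,5] mem=[0,0,0,0]
After op 4 (+): stack=[10] mem=[0,0,0,0]
After op 5 (STO M3): stack=[empty] mem=[0,0,0,10]
After op 6 (push 14): stack=[14] mem=[0,0,0,10]
After op 7 (dup): stack=[14,14] mem=[0,0,0,10]
After op 8 (RCL M3): stack=[14,14,10] mem=[0,0,0,10]
After op 9 (RCL M3): stack=[14,14,10,10] mem=[0,0,0,10]
After op 10 (*): stack=[14,14,100] mem=[0,0,0,10]
After op 11 (RCL M3): stack=[14,14,100,10] mem=[0,0,0,10]
After op 12 (push 4): stack=[14,14,100,10,4] mem=[0,0,0,10]
After op 13 (push 10): stack=[14,14,100,10,4,10] mem=[0,0,0,10]
After op 14 (*): stack=[14,14,100,10,40] mem=[0,0,0,10]

Answer: 40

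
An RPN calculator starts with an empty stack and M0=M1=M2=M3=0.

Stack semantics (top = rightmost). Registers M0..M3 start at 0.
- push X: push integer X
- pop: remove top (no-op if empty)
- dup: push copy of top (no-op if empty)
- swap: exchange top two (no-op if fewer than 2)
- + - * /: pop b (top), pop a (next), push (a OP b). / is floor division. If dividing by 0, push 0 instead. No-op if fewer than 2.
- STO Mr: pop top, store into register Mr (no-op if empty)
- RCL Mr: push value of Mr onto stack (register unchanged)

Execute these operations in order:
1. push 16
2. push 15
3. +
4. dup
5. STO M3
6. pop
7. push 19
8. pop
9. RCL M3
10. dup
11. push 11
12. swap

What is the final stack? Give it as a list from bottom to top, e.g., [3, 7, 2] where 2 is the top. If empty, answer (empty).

Answer: [31, 11, 31]

Derivation:
After op 1 (push 16): stack=[16] mem=[0,0,0,0]
After op 2 (push 15): stack=[16,15] mem=[0,0,0,0]
After op 3 (+): stack=[31] mem=[0,0,0,0]
After op 4 (dup): stack=[31,31] mem=[0,0,0,0]
After op 5 (STO M3): stack=[31] mem=[0,0,0,31]
After op 6 (pop): stack=[empty] mem=[0,0,0,31]
After op 7 (push 19): stack=[19] mem=[0,0,0,31]
After op 8 (pop): stack=[empty] mem=[0,0,0,31]
After op 9 (RCL M3): stack=[31] mem=[0,0,0,31]
After op 10 (dup): stack=[31,31] mem=[0,0,0,31]
After op 11 (push 11): stack=[31,31,11] mem=[0,0,0,31]
After op 12 (swap): stack=[31,11,31] mem=[0,0,0,31]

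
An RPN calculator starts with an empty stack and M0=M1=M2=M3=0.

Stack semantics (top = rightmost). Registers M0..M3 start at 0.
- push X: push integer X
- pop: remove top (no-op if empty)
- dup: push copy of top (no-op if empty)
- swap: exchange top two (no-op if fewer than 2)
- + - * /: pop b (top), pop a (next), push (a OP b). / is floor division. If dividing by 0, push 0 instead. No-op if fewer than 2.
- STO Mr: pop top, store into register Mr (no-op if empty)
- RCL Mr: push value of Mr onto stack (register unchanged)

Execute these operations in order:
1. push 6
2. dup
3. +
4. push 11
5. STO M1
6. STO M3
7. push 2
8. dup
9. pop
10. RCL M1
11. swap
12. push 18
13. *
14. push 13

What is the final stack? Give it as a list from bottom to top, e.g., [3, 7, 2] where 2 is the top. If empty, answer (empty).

After op 1 (push 6): stack=[6] mem=[0,0,0,0]
After op 2 (dup): stack=[6,6] mem=[0,0,0,0]
After op 3 (+): stack=[12] mem=[0,0,0,0]
After op 4 (push 11): stack=[12,11] mem=[0,0,0,0]
After op 5 (STO M1): stack=[12] mem=[0,11,0,0]
After op 6 (STO M3): stack=[empty] mem=[0,11,0,12]
After op 7 (push 2): stack=[2] mem=[0,11,0,12]
After op 8 (dup): stack=[2,2] mem=[0,11,0,12]
After op 9 (pop): stack=[2] mem=[0,11,0,12]
After op 10 (RCL M1): stack=[2,11] mem=[0,11,0,12]
After op 11 (swap): stack=[11,2] mem=[0,11,0,12]
After op 12 (push 18): stack=[11,2,18] mem=[0,11,0,12]
After op 13 (*): stack=[11,36] mem=[0,11,0,12]
After op 14 (push 13): stack=[11,36,13] mem=[0,11,0,12]

Answer: [11, 36, 13]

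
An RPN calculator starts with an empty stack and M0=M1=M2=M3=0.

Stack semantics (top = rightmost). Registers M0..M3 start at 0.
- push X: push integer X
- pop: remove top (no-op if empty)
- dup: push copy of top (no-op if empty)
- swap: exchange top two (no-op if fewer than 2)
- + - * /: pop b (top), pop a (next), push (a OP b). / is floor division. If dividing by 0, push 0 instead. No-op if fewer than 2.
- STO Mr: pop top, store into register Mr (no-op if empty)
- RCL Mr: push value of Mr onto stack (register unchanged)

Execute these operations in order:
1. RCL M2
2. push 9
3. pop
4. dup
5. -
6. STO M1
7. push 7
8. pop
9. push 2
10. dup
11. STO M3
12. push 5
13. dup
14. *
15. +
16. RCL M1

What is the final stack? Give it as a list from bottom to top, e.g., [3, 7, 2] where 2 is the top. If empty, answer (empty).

Answer: [27, 0]

Derivation:
After op 1 (RCL M2): stack=[0] mem=[0,0,0,0]
After op 2 (push 9): stack=[0,9] mem=[0,0,0,0]
After op 3 (pop): stack=[0] mem=[0,0,0,0]
After op 4 (dup): stack=[0,0] mem=[0,0,0,0]
After op 5 (-): stack=[0] mem=[0,0,0,0]
After op 6 (STO M1): stack=[empty] mem=[0,0,0,0]
After op 7 (push 7): stack=[7] mem=[0,0,0,0]
After op 8 (pop): stack=[empty] mem=[0,0,0,0]
After op 9 (push 2): stack=[2] mem=[0,0,0,0]
After op 10 (dup): stack=[2,2] mem=[0,0,0,0]
After op 11 (STO M3): stack=[2] mem=[0,0,0,2]
After op 12 (push 5): stack=[2,5] mem=[0,0,0,2]
After op 13 (dup): stack=[2,5,5] mem=[0,0,0,2]
After op 14 (*): stack=[2,25] mem=[0,0,0,2]
After op 15 (+): stack=[27] mem=[0,0,0,2]
After op 16 (RCL M1): stack=[27,0] mem=[0,0,0,2]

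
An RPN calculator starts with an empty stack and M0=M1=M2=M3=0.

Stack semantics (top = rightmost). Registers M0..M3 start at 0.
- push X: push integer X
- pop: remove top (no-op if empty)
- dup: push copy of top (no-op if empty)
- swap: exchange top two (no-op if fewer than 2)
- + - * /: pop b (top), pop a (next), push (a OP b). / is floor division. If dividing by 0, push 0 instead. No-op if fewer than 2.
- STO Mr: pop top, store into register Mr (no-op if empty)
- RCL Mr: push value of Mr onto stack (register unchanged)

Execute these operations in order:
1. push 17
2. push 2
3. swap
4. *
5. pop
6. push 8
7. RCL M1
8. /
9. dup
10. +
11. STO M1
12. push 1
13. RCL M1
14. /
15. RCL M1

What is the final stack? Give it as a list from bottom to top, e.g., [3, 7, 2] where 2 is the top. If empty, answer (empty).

After op 1 (push 17): stack=[17] mem=[0,0,0,0]
After op 2 (push 2): stack=[17,2] mem=[0,0,0,0]
After op 3 (swap): stack=[2,17] mem=[0,0,0,0]
After op 4 (*): stack=[34] mem=[0,0,0,0]
After op 5 (pop): stack=[empty] mem=[0,0,0,0]
After op 6 (push 8): stack=[8] mem=[0,0,0,0]
After op 7 (RCL M1): stack=[8,0] mem=[0,0,0,0]
After op 8 (/): stack=[0] mem=[0,0,0,0]
After op 9 (dup): stack=[0,0] mem=[0,0,0,0]
After op 10 (+): stack=[0] mem=[0,0,0,0]
After op 11 (STO M1): stack=[empty] mem=[0,0,0,0]
After op 12 (push 1): stack=[1] mem=[0,0,0,0]
After op 13 (RCL M1): stack=[1,0] mem=[0,0,0,0]
After op 14 (/): stack=[0] mem=[0,0,0,0]
After op 15 (RCL M1): stack=[0,0] mem=[0,0,0,0]

Answer: [0, 0]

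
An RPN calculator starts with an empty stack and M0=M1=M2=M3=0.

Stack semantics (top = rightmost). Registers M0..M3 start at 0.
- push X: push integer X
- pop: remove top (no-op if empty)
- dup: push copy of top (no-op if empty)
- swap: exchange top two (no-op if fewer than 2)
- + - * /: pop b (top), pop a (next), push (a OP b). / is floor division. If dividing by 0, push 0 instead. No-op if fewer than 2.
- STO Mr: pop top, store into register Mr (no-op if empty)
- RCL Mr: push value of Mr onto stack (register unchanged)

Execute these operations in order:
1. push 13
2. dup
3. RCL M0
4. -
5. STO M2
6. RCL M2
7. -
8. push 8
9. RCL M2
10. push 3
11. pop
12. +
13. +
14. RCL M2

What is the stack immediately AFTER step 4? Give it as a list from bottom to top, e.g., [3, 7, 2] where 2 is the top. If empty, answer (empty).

After op 1 (push 13): stack=[13] mem=[0,0,0,0]
After op 2 (dup): stack=[13,13] mem=[0,0,0,0]
After op 3 (RCL M0): stack=[13,13,0] mem=[0,0,0,0]
After op 4 (-): stack=[13,13] mem=[0,0,0,0]

[13, 13]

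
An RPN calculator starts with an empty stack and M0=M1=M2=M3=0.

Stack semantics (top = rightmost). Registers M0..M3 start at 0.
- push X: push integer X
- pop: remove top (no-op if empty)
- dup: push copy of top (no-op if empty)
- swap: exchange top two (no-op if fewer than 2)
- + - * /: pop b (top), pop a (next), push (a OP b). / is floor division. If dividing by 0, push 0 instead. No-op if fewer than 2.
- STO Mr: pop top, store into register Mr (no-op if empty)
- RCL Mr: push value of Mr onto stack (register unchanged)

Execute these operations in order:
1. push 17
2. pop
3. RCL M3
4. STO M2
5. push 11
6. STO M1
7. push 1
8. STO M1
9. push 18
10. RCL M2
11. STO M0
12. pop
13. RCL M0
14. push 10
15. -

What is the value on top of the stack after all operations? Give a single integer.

After op 1 (push 17): stack=[17] mem=[0,0,0,0]
After op 2 (pop): stack=[empty] mem=[0,0,0,0]
After op 3 (RCL M3): stack=[0] mem=[0,0,0,0]
After op 4 (STO M2): stack=[empty] mem=[0,0,0,0]
After op 5 (push 11): stack=[11] mem=[0,0,0,0]
After op 6 (STO M1): stack=[empty] mem=[0,11,0,0]
After op 7 (push 1): stack=[1] mem=[0,11,0,0]
After op 8 (STO M1): stack=[empty] mem=[0,1,0,0]
After op 9 (push 18): stack=[18] mem=[0,1,0,0]
After op 10 (RCL M2): stack=[18,0] mem=[0,1,0,0]
After op 11 (STO M0): stack=[18] mem=[0,1,0,0]
After op 12 (pop): stack=[empty] mem=[0,1,0,0]
After op 13 (RCL M0): stack=[0] mem=[0,1,0,0]
After op 14 (push 10): stack=[0,10] mem=[0,1,0,0]
After op 15 (-): stack=[-10] mem=[0,1,0,0]

Answer: -10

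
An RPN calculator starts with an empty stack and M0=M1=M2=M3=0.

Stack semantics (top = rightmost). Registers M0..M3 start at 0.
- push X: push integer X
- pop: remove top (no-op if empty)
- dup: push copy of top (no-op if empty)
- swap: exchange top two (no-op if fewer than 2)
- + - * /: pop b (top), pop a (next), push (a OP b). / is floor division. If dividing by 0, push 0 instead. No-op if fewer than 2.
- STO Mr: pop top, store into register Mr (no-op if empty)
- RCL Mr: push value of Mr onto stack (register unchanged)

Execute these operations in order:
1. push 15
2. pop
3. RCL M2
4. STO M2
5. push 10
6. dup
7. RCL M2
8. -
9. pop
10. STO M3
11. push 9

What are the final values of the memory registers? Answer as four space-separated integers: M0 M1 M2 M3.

After op 1 (push 15): stack=[15] mem=[0,0,0,0]
After op 2 (pop): stack=[empty] mem=[0,0,0,0]
After op 3 (RCL M2): stack=[0] mem=[0,0,0,0]
After op 4 (STO M2): stack=[empty] mem=[0,0,0,0]
After op 5 (push 10): stack=[10] mem=[0,0,0,0]
After op 6 (dup): stack=[10,10] mem=[0,0,0,0]
After op 7 (RCL M2): stack=[10,10,0] mem=[0,0,0,0]
After op 8 (-): stack=[10,10] mem=[0,0,0,0]
After op 9 (pop): stack=[10] mem=[0,0,0,0]
After op 10 (STO M3): stack=[empty] mem=[0,0,0,10]
After op 11 (push 9): stack=[9] mem=[0,0,0,10]

Answer: 0 0 0 10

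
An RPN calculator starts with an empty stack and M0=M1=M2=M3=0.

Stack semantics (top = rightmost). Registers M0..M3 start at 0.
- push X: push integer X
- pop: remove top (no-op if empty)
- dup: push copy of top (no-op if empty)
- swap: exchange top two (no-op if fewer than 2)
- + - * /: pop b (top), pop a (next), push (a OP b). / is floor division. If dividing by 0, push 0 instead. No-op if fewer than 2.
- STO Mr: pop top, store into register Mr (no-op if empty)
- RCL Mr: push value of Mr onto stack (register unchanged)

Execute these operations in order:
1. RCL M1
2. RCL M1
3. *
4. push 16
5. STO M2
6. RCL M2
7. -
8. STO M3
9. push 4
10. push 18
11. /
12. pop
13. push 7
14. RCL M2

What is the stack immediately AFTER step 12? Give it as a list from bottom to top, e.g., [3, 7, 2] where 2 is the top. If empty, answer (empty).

After op 1 (RCL M1): stack=[0] mem=[0,0,0,0]
After op 2 (RCL M1): stack=[0,0] mem=[0,0,0,0]
After op 3 (*): stack=[0] mem=[0,0,0,0]
After op 4 (push 16): stack=[0,16] mem=[0,0,0,0]
After op 5 (STO M2): stack=[0] mem=[0,0,16,0]
After op 6 (RCL M2): stack=[0,16] mem=[0,0,16,0]
After op 7 (-): stack=[-16] mem=[0,0,16,0]
After op 8 (STO M3): stack=[empty] mem=[0,0,16,-16]
After op 9 (push 4): stack=[4] mem=[0,0,16,-16]
After op 10 (push 18): stack=[4,18] mem=[0,0,16,-16]
After op 11 (/): stack=[0] mem=[0,0,16,-16]
After op 12 (pop): stack=[empty] mem=[0,0,16,-16]

(empty)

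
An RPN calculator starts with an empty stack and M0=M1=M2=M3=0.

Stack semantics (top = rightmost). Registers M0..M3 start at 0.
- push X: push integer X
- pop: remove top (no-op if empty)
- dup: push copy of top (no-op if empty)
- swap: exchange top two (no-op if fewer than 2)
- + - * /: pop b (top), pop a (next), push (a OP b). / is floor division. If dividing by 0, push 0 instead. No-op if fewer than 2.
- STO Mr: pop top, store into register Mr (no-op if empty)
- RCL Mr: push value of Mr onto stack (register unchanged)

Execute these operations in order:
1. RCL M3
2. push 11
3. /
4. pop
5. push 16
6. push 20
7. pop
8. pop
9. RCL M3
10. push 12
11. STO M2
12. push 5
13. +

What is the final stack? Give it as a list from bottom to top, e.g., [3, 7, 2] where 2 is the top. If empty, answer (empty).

After op 1 (RCL M3): stack=[0] mem=[0,0,0,0]
After op 2 (push 11): stack=[0,11] mem=[0,0,0,0]
After op 3 (/): stack=[0] mem=[0,0,0,0]
After op 4 (pop): stack=[empty] mem=[0,0,0,0]
After op 5 (push 16): stack=[16] mem=[0,0,0,0]
After op 6 (push 20): stack=[16,20] mem=[0,0,0,0]
After op 7 (pop): stack=[16] mem=[0,0,0,0]
After op 8 (pop): stack=[empty] mem=[0,0,0,0]
After op 9 (RCL M3): stack=[0] mem=[0,0,0,0]
After op 10 (push 12): stack=[0,12] mem=[0,0,0,0]
After op 11 (STO M2): stack=[0] mem=[0,0,12,0]
After op 12 (push 5): stack=[0,5] mem=[0,0,12,0]
After op 13 (+): stack=[5] mem=[0,0,12,0]

Answer: [5]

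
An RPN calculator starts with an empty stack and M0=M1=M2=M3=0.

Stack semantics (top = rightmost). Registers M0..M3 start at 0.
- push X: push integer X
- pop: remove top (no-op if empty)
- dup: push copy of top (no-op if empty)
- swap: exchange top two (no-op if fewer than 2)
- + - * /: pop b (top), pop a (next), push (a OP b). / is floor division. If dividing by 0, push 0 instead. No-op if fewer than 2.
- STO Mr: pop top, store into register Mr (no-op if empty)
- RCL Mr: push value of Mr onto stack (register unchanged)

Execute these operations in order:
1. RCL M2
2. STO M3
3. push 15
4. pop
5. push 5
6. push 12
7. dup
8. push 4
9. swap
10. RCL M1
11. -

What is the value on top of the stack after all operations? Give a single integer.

After op 1 (RCL M2): stack=[0] mem=[0,0,0,0]
After op 2 (STO M3): stack=[empty] mem=[0,0,0,0]
After op 3 (push 15): stack=[15] mem=[0,0,0,0]
After op 4 (pop): stack=[empty] mem=[0,0,0,0]
After op 5 (push 5): stack=[5] mem=[0,0,0,0]
After op 6 (push 12): stack=[5,12] mem=[0,0,0,0]
After op 7 (dup): stack=[5,12,12] mem=[0,0,0,0]
After op 8 (push 4): stack=[5,12,12,4] mem=[0,0,0,0]
After op 9 (swap): stack=[5,12,4,12] mem=[0,0,0,0]
After op 10 (RCL M1): stack=[5,12,4,12,0] mem=[0,0,0,0]
After op 11 (-): stack=[5,12,4,12] mem=[0,0,0,0]

Answer: 12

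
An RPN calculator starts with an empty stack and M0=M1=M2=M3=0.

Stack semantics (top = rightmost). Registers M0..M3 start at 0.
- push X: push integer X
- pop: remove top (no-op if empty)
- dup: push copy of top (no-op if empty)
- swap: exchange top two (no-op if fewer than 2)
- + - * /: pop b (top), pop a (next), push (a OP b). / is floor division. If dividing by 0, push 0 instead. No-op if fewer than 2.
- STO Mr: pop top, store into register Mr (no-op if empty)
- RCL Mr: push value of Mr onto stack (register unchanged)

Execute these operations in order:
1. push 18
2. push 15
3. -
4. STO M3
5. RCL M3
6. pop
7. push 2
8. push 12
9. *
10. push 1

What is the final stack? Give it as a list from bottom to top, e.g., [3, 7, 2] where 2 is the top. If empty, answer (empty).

Answer: [24, 1]

Derivation:
After op 1 (push 18): stack=[18] mem=[0,0,0,0]
After op 2 (push 15): stack=[18,15] mem=[0,0,0,0]
After op 3 (-): stack=[3] mem=[0,0,0,0]
After op 4 (STO M3): stack=[empty] mem=[0,0,0,3]
After op 5 (RCL M3): stack=[3] mem=[0,0,0,3]
After op 6 (pop): stack=[empty] mem=[0,0,0,3]
After op 7 (push 2): stack=[2] mem=[0,0,0,3]
After op 8 (push 12): stack=[2,12] mem=[0,0,0,3]
After op 9 (*): stack=[24] mem=[0,0,0,3]
After op 10 (push 1): stack=[24,1] mem=[0,0,0,3]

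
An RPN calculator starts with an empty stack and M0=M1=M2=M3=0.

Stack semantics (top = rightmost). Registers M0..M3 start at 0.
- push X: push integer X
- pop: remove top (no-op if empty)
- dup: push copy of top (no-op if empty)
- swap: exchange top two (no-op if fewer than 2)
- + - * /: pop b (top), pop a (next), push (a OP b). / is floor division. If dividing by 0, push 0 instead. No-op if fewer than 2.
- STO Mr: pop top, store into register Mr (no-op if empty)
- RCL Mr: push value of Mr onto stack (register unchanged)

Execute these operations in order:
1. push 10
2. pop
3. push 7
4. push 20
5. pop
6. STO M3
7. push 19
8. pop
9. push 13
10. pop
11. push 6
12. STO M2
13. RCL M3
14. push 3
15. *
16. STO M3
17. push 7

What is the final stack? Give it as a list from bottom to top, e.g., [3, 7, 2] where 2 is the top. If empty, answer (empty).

After op 1 (push 10): stack=[10] mem=[0,0,0,0]
After op 2 (pop): stack=[empty] mem=[0,0,0,0]
After op 3 (push 7): stack=[7] mem=[0,0,0,0]
After op 4 (push 20): stack=[7,20] mem=[0,0,0,0]
After op 5 (pop): stack=[7] mem=[0,0,0,0]
After op 6 (STO M3): stack=[empty] mem=[0,0,0,7]
After op 7 (push 19): stack=[19] mem=[0,0,0,7]
After op 8 (pop): stack=[empty] mem=[0,0,0,7]
After op 9 (push 13): stack=[13] mem=[0,0,0,7]
After op 10 (pop): stack=[empty] mem=[0,0,0,7]
After op 11 (push 6): stack=[6] mem=[0,0,0,7]
After op 12 (STO M2): stack=[empty] mem=[0,0,6,7]
After op 13 (RCL M3): stack=[7] mem=[0,0,6,7]
After op 14 (push 3): stack=[7,3] mem=[0,0,6,7]
After op 15 (*): stack=[21] mem=[0,0,6,7]
After op 16 (STO M3): stack=[empty] mem=[0,0,6,21]
After op 17 (push 7): stack=[7] mem=[0,0,6,21]

Answer: [7]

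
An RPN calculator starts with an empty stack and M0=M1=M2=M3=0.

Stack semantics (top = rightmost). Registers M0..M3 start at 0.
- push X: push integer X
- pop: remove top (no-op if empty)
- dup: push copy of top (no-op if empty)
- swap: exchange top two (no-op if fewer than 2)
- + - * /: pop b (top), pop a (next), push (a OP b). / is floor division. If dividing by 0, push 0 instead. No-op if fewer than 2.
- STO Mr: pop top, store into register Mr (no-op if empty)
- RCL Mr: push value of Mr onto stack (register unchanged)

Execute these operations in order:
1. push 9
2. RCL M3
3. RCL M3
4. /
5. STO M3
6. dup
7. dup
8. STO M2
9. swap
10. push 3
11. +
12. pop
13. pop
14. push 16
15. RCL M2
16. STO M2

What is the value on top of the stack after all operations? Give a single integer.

Answer: 16

Derivation:
After op 1 (push 9): stack=[9] mem=[0,0,0,0]
After op 2 (RCL M3): stack=[9,0] mem=[0,0,0,0]
After op 3 (RCL M3): stack=[9,0,0] mem=[0,0,0,0]
After op 4 (/): stack=[9,0] mem=[0,0,0,0]
After op 5 (STO M3): stack=[9] mem=[0,0,0,0]
After op 6 (dup): stack=[9,9] mem=[0,0,0,0]
After op 7 (dup): stack=[9,9,9] mem=[0,0,0,0]
After op 8 (STO M2): stack=[9,9] mem=[0,0,9,0]
After op 9 (swap): stack=[9,9] mem=[0,0,9,0]
After op 10 (push 3): stack=[9,9,3] mem=[0,0,9,0]
After op 11 (+): stack=[9,12] mem=[0,0,9,0]
After op 12 (pop): stack=[9] mem=[0,0,9,0]
After op 13 (pop): stack=[empty] mem=[0,0,9,0]
After op 14 (push 16): stack=[16] mem=[0,0,9,0]
After op 15 (RCL M2): stack=[16,9] mem=[0,0,9,0]
After op 16 (STO M2): stack=[16] mem=[0,0,9,0]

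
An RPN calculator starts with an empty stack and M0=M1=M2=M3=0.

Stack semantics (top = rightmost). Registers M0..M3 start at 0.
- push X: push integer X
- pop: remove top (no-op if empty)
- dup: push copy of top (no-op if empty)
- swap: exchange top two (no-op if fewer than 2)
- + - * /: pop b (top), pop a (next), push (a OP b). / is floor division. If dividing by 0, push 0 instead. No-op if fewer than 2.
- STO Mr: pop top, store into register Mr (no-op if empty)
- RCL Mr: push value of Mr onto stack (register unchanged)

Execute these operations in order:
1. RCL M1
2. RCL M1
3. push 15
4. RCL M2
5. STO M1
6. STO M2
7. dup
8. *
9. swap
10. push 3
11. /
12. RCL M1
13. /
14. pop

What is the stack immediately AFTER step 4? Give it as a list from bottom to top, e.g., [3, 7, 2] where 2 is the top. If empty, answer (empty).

After op 1 (RCL M1): stack=[0] mem=[0,0,0,0]
After op 2 (RCL M1): stack=[0,0] mem=[0,0,0,0]
After op 3 (push 15): stack=[0,0,15] mem=[0,0,0,0]
After op 4 (RCL M2): stack=[0,0,15,0] mem=[0,0,0,0]

[0, 0, 15, 0]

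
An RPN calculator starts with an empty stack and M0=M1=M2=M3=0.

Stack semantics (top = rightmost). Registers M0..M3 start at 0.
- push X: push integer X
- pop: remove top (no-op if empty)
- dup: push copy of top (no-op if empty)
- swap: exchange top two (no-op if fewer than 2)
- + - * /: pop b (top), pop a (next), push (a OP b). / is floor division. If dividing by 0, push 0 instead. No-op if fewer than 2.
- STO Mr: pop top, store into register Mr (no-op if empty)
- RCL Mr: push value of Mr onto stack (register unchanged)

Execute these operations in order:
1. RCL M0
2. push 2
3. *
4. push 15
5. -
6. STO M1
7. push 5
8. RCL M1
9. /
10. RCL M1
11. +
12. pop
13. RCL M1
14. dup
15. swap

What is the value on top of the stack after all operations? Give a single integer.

Answer: -15

Derivation:
After op 1 (RCL M0): stack=[0] mem=[0,0,0,0]
After op 2 (push 2): stack=[0,2] mem=[0,0,0,0]
After op 3 (*): stack=[0] mem=[0,0,0,0]
After op 4 (push 15): stack=[0,15] mem=[0,0,0,0]
After op 5 (-): stack=[-15] mem=[0,0,0,0]
After op 6 (STO M1): stack=[empty] mem=[0,-15,0,0]
After op 7 (push 5): stack=[5] mem=[0,-15,0,0]
After op 8 (RCL M1): stack=[5,-15] mem=[0,-15,0,0]
After op 9 (/): stack=[-1] mem=[0,-15,0,0]
After op 10 (RCL M1): stack=[-1,-15] mem=[0,-15,0,0]
After op 11 (+): stack=[-16] mem=[0,-15,0,0]
After op 12 (pop): stack=[empty] mem=[0,-15,0,0]
After op 13 (RCL M1): stack=[-15] mem=[0,-15,0,0]
After op 14 (dup): stack=[-15,-15] mem=[0,-15,0,0]
After op 15 (swap): stack=[-15,-15] mem=[0,-15,0,0]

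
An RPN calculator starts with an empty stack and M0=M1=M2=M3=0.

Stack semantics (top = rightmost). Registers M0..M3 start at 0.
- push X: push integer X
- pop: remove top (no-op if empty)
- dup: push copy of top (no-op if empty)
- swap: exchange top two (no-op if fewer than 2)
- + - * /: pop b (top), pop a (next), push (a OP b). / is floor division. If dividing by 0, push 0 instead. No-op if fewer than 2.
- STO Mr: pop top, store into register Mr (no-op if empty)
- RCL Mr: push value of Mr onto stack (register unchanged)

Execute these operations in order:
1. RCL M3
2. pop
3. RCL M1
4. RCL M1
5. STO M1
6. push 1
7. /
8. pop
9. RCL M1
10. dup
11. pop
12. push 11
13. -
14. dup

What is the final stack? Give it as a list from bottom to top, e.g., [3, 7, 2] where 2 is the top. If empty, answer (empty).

After op 1 (RCL M3): stack=[0] mem=[0,0,0,0]
After op 2 (pop): stack=[empty] mem=[0,0,0,0]
After op 3 (RCL M1): stack=[0] mem=[0,0,0,0]
After op 4 (RCL M1): stack=[0,0] mem=[0,0,0,0]
After op 5 (STO M1): stack=[0] mem=[0,0,0,0]
After op 6 (push 1): stack=[0,1] mem=[0,0,0,0]
After op 7 (/): stack=[0] mem=[0,0,0,0]
After op 8 (pop): stack=[empty] mem=[0,0,0,0]
After op 9 (RCL M1): stack=[0] mem=[0,0,0,0]
After op 10 (dup): stack=[0,0] mem=[0,0,0,0]
After op 11 (pop): stack=[0] mem=[0,0,0,0]
After op 12 (push 11): stack=[0,11] mem=[0,0,0,0]
After op 13 (-): stack=[-11] mem=[0,0,0,0]
After op 14 (dup): stack=[-11,-11] mem=[0,0,0,0]

Answer: [-11, -11]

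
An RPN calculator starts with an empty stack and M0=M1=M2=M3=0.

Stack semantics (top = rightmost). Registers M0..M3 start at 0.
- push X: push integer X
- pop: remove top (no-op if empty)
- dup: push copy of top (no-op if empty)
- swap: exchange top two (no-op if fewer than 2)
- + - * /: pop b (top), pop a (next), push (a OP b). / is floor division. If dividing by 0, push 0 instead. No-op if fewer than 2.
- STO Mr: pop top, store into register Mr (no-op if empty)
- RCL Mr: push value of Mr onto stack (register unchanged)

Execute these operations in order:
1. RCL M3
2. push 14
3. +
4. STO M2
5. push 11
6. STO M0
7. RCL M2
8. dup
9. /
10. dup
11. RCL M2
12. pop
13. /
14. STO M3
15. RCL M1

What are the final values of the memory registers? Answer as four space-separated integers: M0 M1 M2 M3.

Answer: 11 0 14 1

Derivation:
After op 1 (RCL M3): stack=[0] mem=[0,0,0,0]
After op 2 (push 14): stack=[0,14] mem=[0,0,0,0]
After op 3 (+): stack=[14] mem=[0,0,0,0]
After op 4 (STO M2): stack=[empty] mem=[0,0,14,0]
After op 5 (push 11): stack=[11] mem=[0,0,14,0]
After op 6 (STO M0): stack=[empty] mem=[11,0,14,0]
After op 7 (RCL M2): stack=[14] mem=[11,0,14,0]
After op 8 (dup): stack=[14,14] mem=[11,0,14,0]
After op 9 (/): stack=[1] mem=[11,0,14,0]
After op 10 (dup): stack=[1,1] mem=[11,0,14,0]
After op 11 (RCL M2): stack=[1,1,14] mem=[11,0,14,0]
After op 12 (pop): stack=[1,1] mem=[11,0,14,0]
After op 13 (/): stack=[1] mem=[11,0,14,0]
After op 14 (STO M3): stack=[empty] mem=[11,0,14,1]
After op 15 (RCL M1): stack=[0] mem=[11,0,14,1]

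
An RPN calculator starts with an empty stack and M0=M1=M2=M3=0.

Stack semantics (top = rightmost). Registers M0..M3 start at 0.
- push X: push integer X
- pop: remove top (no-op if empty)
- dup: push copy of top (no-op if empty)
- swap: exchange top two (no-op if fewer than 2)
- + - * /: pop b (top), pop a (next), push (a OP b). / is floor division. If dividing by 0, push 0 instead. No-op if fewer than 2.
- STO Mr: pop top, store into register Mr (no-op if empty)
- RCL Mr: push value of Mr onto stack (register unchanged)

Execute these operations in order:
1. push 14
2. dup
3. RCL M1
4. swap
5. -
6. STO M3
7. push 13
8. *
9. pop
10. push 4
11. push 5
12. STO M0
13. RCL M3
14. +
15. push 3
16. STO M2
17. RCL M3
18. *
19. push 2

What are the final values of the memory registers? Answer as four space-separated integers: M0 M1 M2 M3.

Answer: 5 0 3 -14

Derivation:
After op 1 (push 14): stack=[14] mem=[0,0,0,0]
After op 2 (dup): stack=[14,14] mem=[0,0,0,0]
After op 3 (RCL M1): stack=[14,14,0] mem=[0,0,0,0]
After op 4 (swap): stack=[14,0,14] mem=[0,0,0,0]
After op 5 (-): stack=[14,-14] mem=[0,0,0,0]
After op 6 (STO M3): stack=[14] mem=[0,0,0,-14]
After op 7 (push 13): stack=[14,13] mem=[0,0,0,-14]
After op 8 (*): stack=[182] mem=[0,0,0,-14]
After op 9 (pop): stack=[empty] mem=[0,0,0,-14]
After op 10 (push 4): stack=[4] mem=[0,0,0,-14]
After op 11 (push 5): stack=[4,5] mem=[0,0,0,-14]
After op 12 (STO M0): stack=[4] mem=[5,0,0,-14]
After op 13 (RCL M3): stack=[4,-14] mem=[5,0,0,-14]
After op 14 (+): stack=[-10] mem=[5,0,0,-14]
After op 15 (push 3): stack=[-10,3] mem=[5,0,0,-14]
After op 16 (STO M2): stack=[-10] mem=[5,0,3,-14]
After op 17 (RCL M3): stack=[-10,-14] mem=[5,0,3,-14]
After op 18 (*): stack=[140] mem=[5,0,3,-14]
After op 19 (push 2): stack=[140,2] mem=[5,0,3,-14]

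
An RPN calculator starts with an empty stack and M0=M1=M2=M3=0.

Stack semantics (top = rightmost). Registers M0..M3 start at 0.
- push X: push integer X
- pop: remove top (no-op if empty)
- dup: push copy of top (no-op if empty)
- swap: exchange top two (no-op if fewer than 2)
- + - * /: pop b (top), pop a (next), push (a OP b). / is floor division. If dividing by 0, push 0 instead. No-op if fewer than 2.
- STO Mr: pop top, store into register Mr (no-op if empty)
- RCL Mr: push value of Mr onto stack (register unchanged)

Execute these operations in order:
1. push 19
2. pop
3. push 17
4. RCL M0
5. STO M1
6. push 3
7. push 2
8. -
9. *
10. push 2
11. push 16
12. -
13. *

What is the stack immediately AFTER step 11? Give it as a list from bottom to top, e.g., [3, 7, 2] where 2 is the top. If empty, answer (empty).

After op 1 (push 19): stack=[19] mem=[0,0,0,0]
After op 2 (pop): stack=[empty] mem=[0,0,0,0]
After op 3 (push 17): stack=[17] mem=[0,0,0,0]
After op 4 (RCL M0): stack=[17,0] mem=[0,0,0,0]
After op 5 (STO M1): stack=[17] mem=[0,0,0,0]
After op 6 (push 3): stack=[17,3] mem=[0,0,0,0]
After op 7 (push 2): stack=[17,3,2] mem=[0,0,0,0]
After op 8 (-): stack=[17,1] mem=[0,0,0,0]
After op 9 (*): stack=[17] mem=[0,0,0,0]
After op 10 (push 2): stack=[17,2] mem=[0,0,0,0]
After op 11 (push 16): stack=[17,2,16] mem=[0,0,0,0]

[17, 2, 16]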